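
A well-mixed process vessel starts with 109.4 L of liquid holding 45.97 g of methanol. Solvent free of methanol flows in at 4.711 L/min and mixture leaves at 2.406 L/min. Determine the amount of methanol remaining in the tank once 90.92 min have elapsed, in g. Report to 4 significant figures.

Let m(t) be the amount of methanol. Volume: V(t) = V₀ + (Q_in − Q_out) t = 109.4 + 2.30500 t; V(90.92) = 318.971 L.
Solute balance: dm/dt = 0 − Q_out C = −Q_out m/V(t).
Separate: dm/m = −Q_out dt/V(t) ⇒ ln(m/m₀) = −(Q_out/(Q_in−Q_out)) ln(V/V₀).
m = m₀ (V₀/V)^(Q_out/(Q_in−Q_out)) = 45.97 × (109.4/318.971)^(1.04382) = 15.0445 g.

15.04 g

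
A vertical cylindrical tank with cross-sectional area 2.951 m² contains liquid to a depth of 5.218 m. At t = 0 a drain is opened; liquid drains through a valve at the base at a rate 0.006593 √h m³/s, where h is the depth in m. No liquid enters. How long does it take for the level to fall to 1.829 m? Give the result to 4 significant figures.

834.2 s

Accumulation of liquid (constant cross-section A): A dh/dt = −0.006593 √h.
Separate and integrate: 2(√h − √h₀) = −(0.006593/A) t.
t = 2A(√h₀ − √h)/0.006593 = 2·2.951·(√5.218 − √1.829)/0.006593
  = 5.90200 × (2.28429 − 1.35241) / 0.006593 = 834.219 s.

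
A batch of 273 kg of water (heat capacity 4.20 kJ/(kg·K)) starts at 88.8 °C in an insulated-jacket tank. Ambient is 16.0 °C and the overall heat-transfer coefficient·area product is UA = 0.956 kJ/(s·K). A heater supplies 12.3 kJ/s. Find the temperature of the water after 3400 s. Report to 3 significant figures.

M c_p dT/dt = −UA(T − T_amb) + Q̇.
dT/dt = (T_ss − T)/τ with T_ss = T_amb + Q̇/UA = 16.0 + 12.3/0.956 = 28.866 °C, τ = M c_p/UA = 273·4.20/0.956 = 1199.4 s.
Solution: T(t) = T_ss + (T₀ − T_ss) e^(−t/τ).
T(3400) = 28.866 + (59.934)·0.058729 = 32.386 °C.

32.4 °C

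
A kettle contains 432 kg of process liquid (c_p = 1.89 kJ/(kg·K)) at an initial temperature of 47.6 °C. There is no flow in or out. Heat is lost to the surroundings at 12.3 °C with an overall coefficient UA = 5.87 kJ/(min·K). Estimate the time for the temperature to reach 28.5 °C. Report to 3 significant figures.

Heat balance on the well-mixed liquid: M c_p dT/dt = −UA(T − T_amb).
τ = M c_p/UA = 139.09 min; T_ss = T_amb = 12.300 °C.
T(t) = T_ss + (T₀ − T_ss)e^(−t/τ); set T = 28.5:
t = −τ ln[(T − T_ss)/(T₀ − T_ss)] = −139.09 · ln(0.45892) = 108.34 min.

108 min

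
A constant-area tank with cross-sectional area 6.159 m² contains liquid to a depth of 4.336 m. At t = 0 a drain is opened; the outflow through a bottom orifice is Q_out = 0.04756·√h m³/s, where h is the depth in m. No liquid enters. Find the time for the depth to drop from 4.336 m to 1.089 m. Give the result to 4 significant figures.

With no inflow, A dh/dt = −0.04756 √h.
∫ h^(−1/2) dh = −(0.04756/A) ∫ dt, giving 2√h = 2√h₀ − (0.04756/A) t.
t = 2A(√h₀ − √h)/0.04756 = 2·6.159·(√4.336 − √1.089)/0.04756
  = 12.3180 × (2.08231 − 1.04355) / 0.04756 = 269.037 s.

269.0 s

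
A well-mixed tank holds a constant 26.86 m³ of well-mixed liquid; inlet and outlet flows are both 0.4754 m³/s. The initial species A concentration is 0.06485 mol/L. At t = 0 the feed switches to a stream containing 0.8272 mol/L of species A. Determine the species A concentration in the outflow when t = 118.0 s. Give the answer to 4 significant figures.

Accumulation = in − out for the solute gives V dC/dt = Q(C_in − C).
Time constant τ = V/Q = 26.86/0.4754 = 56.4998 s.
This is linear first-order; C(t) = C_in + (C₀ − C_in) e^(−t/τ).
C(118.0) = 0.8272 + (0.06485 − 0.8272)·e^(−118.0/56.4998) = 0.8272 + (-0.762350)·0.123872 = 0.732766 mol/L.

0.7328 mol/L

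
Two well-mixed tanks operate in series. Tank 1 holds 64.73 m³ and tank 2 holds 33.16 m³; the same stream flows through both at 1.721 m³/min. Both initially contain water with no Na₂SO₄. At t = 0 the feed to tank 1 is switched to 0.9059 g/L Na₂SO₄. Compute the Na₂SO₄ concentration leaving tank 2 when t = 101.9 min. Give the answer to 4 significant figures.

Species balance on tank i: dCᵢ/dt = (Cᵢ₋₁ − Cᵢ)/τᵢ with τᵢ = Vᵢ/Q.
τ₁ = 64.73/1.721 = 37.6119 min; τ₂ = 33.16/1.721 = 19.2679 min.
Solving the cascade with C₁(0)=C₂(0)=0 gives C₂(t) = C_in[1 − (τ₁ e^(−t/τ₁) − τ₂ e^(−t/τ₂))/(τ₁ − τ₂)].
At t = 101.9: e^(−t/τ₁) = 0.0665866, e^(−t/τ₂) = 0.00504884.
C₂ = 0.9059·[1 − (37.6119·0.0665866 − 19.2679·0.00504884)/(18.3440)] = 0.9059·0.868776 = 0.787025 g/L.

0.7870 g/L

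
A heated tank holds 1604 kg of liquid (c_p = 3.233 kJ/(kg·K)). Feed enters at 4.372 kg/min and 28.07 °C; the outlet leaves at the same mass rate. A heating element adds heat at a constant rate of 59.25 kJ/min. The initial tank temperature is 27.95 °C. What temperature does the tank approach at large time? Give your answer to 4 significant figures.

M c_p dT/dt = ṁ c_p (T_in − T) + Q̇.
At steady state dT/dt = 0 ⇒ T_ss = T_in + Q̇/(ṁ c_p) = 28.07 + 59.25/(4.372·3.233) = 32.2618 °C.

32.26 °C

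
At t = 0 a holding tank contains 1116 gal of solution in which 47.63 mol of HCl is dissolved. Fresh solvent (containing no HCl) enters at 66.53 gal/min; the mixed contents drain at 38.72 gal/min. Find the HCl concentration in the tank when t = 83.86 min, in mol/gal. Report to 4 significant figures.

0.002872 mol/gal

Let m(t) be the amount of HCl. Volume: V(t) = V₀ + (Q_in − Q_out) t = 1116 + 27.8100 t; V(83.86) = 3448.15 gal.
Species balance (pure solvent in): dm/dt = −Q_out · m/V(t).
dm/m = −Q_out dt/(V₀ + 27.8100 t); integrating gives ln(m/m₀) = −(Q_out/(Q_in−Q_out)) ln(V/V₀).
m = m₀ (V₀/V)^(Q_out/(Q_in−Q_out)) = 47.63 × (1116/3448.15)^(1.39230) = 9.90286 mol.
C = m/V = 9.90286/3448.15 = 0.00287194 mol/gal.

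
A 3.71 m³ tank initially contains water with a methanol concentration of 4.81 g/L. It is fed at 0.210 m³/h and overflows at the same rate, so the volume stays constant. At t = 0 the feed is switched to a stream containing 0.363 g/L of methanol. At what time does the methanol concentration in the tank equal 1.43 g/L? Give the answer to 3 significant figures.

25.2 h

Species balance: V dC/dt = Q(C_in − C) ⇒ τ = V/Q = 17.667 h.
C(t) = C_in + (C₀ − C_in) e^(−t/τ). Set C = 1.43 and solve for t:
e^(−t/τ) = (C − C_in)/(C₀ − C_in) = (1.43 − 0.363)/(4.81 − 0.363) = 0.23994
t = −τ ln(…) = 17.667 × 1.4274 = 25.217 h.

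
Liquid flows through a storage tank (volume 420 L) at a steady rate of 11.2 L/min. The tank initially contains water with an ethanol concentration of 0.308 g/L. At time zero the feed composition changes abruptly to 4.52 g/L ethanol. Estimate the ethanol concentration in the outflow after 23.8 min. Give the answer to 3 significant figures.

2.29 g/L

Accumulation = in − out for the solute gives V dC/dt = Q(C_in − C).
So dC/dt = (C_in − C)/τ with τ = V/Q = 420/11.2 = 37.500 min.
This is linear first-order; C(t) = C_in + (C₀ − C_in) e^(−t/τ).
C(23.8) = 4.52 + (0.308 − 4.52)·e^(−23.8/37.500) = 4.52 + (-4.2120)·0.53011 = 2.2872 g/L.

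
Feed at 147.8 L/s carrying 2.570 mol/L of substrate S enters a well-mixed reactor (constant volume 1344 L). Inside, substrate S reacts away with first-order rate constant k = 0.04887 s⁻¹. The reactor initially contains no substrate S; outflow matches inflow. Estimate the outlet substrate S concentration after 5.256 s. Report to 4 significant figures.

Accumulation = in − out − consumed: V dC/dt = Q C_in − Q C − k V C.
dC/dt = (Q/V) C_in − (Q/V + k) C; effective rate a = Q/V + k = 0.109970 + 0.04887 = 0.158840 s⁻¹.
C_ss = Q C_in/(Q + kV) = 1.77929 mol/L; C(t) = C_ss + (C₀ − C_ss) e^(−a t).
C(5.256) = 1.77929 + (-1.77929)·e^(−0.158840·5.256) = 1.77929 + (-1.77929)·0.433933 = 1.00720 mol/L.

1.007 mol/L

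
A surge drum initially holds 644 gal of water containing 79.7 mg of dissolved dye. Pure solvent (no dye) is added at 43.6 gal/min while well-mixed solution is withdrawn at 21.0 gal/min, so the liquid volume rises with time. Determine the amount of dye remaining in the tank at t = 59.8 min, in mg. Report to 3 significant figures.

Let m(t) be the amount of dye. Volume: V(t) = V₀ + (Q_in − Q_out) t = 644 + 22.600 t; V(59.8) = 1995.5 gal.
No dye enters, so dm/dt = −Q_out · (m/V).
dm/m = −Q_out dt/(V₀ + 22.600 t); integrating gives ln(m/m₀) = −(Q_out/(Q_in−Q_out)) ln(V/V₀).
m = m₀ (V₀/V)^(Q_out/(Q_in−Q_out)) = 79.7 × (644/1995.5)^(0.92920) = 27.866 mg.

27.9 mg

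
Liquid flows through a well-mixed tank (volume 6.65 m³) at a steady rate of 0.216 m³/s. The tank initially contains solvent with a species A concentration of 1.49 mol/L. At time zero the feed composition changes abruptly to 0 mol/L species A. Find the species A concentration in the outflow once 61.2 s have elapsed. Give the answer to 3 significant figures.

0.204 mol/L

Transient balance on the dissolved component: V dC/dt = Q(C_in − C).
Time constant τ = V/Q = 6.65/0.216 = 30.787 s.
Integrating: C(t) = C_in + (C₀ − C_in) e^(−t/τ).
C(61.2) = 0 + (1.49 − 0)·e^(−61.2/30.787) = 0 + (1.4900)·0.13699 = 0.20411 mol/L.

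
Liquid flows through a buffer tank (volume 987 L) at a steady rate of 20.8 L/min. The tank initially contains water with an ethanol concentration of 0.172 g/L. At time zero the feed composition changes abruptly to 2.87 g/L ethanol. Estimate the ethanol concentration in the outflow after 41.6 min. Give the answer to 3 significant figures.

1.75 g/L

Accumulation = in − out for the solute gives V dC/dt = Q(C_in − C).
Time constant τ = V/Q = 987/20.8 = 47.452 min.
This is linear first-order; C(t) = C_in + (C₀ − C_in) e^(−t/τ).
C(41.6) = 2.87 + (0.172 − 2.87)·e^(−41.6/47.452) = 2.87 + (-2.6980)·0.41616 = 1.7472 g/L.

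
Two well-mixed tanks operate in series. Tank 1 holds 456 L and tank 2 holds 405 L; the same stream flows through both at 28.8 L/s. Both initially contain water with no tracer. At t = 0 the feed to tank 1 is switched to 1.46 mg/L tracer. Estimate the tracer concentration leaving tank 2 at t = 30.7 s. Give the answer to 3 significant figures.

0.889 mg/L

Each tank obeys Vᵢ dCᵢ/dt = Q(Cᵢ₋₁ − Cᵢ), so τᵢ = Vᵢ/Q.
τ₁ = 456/28.8 = 15.833 s; τ₂ = 405/28.8 = 14.062 s.
Tank 1: C₁ = C_in(1 − e^(−t/τ₁)). Tank 2 (τ₁ ≠ τ₂): C₂ = C_in[1 − (τ₁ e^(−t/τ₁) − τ₂ e^(−t/τ₂))/(τ₁ − τ₂)].
At t = 30.7: e^(−t/τ₁) = 0.14386, e^(−t/τ₂) = 0.11269.
C₂ = 1.46·[1 − (15.833·0.14386 − 14.062·0.11269)/(1.7708)] = 1.46·0.60866 = 0.88864 mg/L.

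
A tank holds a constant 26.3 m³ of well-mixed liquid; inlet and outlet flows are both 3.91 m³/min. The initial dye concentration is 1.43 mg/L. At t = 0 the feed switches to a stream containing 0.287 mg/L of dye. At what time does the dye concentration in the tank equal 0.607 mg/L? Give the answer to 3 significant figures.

Species balance: V dC/dt = Q(C_in − C) ⇒ τ = V/Q = 6.7263 min.
C(t) = C_in + (C₀ − C_in) e^(−t/τ). Set C = 0.607 and solve for t:
e^(−t/τ) = (C − C_in)/(C₀ − C_in) = (0.607 − 0.287)/(1.43 − 0.287) = 0.27997
t = −τ ln(…) = 6.7263 × 1.2731 = 8.5632 min.

8.56 min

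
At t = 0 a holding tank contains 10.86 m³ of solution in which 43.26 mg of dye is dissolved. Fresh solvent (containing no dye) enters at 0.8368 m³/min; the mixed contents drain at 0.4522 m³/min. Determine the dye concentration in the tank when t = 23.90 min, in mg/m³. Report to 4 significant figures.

Total volume: dV/dt = Q_in − Q_out = 0.384600 m³/min, so V(t) = 10.86 + 0.384600 t and V(23.90) = 20.0519 m³.
No dye enters, so dm/dt = −Q_out · (m/V).
Separate: dm/m = −Q_out dt/V(t) ⇒ ln(m/m₀) = −(Q_out/(Q_in−Q_out)) ln(V/V₀).
m = m₀ (V₀/V)^(Q_out/(Q_in−Q_out)) = 43.26 × (10.86/20.0519)^(1.17577) = 21.0353 mg.
C = m/V = 21.0353/20.0519 = 1.04904 mg/m³.

1.049 mg/m³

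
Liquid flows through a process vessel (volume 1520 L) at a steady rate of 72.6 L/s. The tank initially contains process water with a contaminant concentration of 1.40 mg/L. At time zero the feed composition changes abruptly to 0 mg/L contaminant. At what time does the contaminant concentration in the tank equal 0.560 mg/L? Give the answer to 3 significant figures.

19.2 s

Unsteady species balance (constant V, well mixed): V dC/dt = Q(C_in − C), so τ = V/Q = 20.937 s.
C(t) = C_in + (C₀ − C_in) e^(−t/τ). Set C = 0.560 and solve for t:
e^(−t/τ) = (C − C_in)/(C₀ − C_in) = (0.560 − 0)/(1.40 − 0) = 0.40000
t = −τ ln(…) = 20.937 × 0.91629 = 19.184 s.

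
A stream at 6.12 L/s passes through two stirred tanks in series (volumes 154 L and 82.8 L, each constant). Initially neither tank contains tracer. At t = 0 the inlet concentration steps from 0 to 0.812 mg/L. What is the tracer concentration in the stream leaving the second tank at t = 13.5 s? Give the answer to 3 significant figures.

0.133 mg/L

Time constants: τᵢ = Vᵢ/Q for each well-mixed tank.
τ₁ = 154/6.12 = 25.163 s; τ₂ = 82.8/6.12 = 13.529 s.
Tank 1: C₁ = C_in(1 − e^(−t/τ₁)). Tank 2 (τ₁ ≠ τ₂): C₂ = C_in[1 − (τ₁ e^(−t/τ₁) − τ₂ e^(−t/τ₂))/(τ₁ − τ₂)].
At t = 13.5: e^(−t/τ₁) = 0.58480, e^(−t/τ₂) = 0.36868.
C₂ = 0.812·[1 − (25.163·0.58480 − 13.529·0.36868)/(11.634)] = 0.812·0.16388 = 0.13307 mg/L.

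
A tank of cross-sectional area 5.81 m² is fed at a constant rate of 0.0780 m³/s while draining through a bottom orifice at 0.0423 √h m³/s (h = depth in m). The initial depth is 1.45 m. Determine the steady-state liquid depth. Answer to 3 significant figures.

A dh/dt = Q_in − 0.0423 √h. Steady state requires inflow = outflow:
Q_in = 0.0423 √h_ss ⇒ √h_ss = 0.0780/0.0423 = 1.8440.
h_ss = 1.8440² = 3.4002 m. (Since h₀ = 1.45 m < h_ss, the level will rise toward this value.)

3.40 m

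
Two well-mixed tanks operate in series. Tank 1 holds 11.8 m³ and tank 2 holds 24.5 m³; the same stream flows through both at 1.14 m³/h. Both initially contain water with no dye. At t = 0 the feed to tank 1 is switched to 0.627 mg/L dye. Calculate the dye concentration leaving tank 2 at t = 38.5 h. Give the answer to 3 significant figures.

0.439 mg/L

Species balance on tank i: dCᵢ/dt = (Cᵢ₋₁ − Cᵢ)/τᵢ with τᵢ = Vᵢ/Q.
τ₁ = 11.8/1.14 = 10.351 h; τ₂ = 24.5/1.14 = 21.491 h.
Solving the cascade with C₁(0)=C₂(0)=0 gives C₂(t) = C_in[1 − (τ₁ e^(−t/τ₁) − τ₂ e^(−t/τ₂))/(τ₁ − τ₂)].
At t = 38.5: e^(−t/τ₁) = 0.024246, e^(−t/τ₂) = 0.16672.
C₂ = 0.627·[1 − (10.351·0.024246 − 21.491·0.16672)/(-11.140)] = 0.627·0.70090 = 0.43946 mg/L.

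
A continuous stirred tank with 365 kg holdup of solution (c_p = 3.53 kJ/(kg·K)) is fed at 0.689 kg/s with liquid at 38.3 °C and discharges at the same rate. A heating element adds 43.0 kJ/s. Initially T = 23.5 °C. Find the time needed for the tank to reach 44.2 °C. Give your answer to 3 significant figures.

Energy balance: M c_p dT/dt = ṁ c_p (T_in − T) + 43.0.
τ = M/ṁ = 529.75 s; T_ss = T_in + Q̇/(ṁ c_p) = 55.980 °C.
T(t) = T_ss + (T₀ − T_ss) e^(−t/τ). Set T = 44.2:
e^(−t/τ) = (44.2 − 55.980)/(23.5 − 55.980) = 0.36268
t = −529.75 · ln(0.36268) = 537.30 s.

537 s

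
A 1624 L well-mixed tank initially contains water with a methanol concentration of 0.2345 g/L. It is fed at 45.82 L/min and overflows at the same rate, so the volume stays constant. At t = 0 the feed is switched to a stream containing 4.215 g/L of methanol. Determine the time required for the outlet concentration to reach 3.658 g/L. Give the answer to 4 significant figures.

Accumulation = in − out for the solute gives V dC/dt = Q(C_in − C), so τ = V/Q = 35.4430 min.
C(t) = C_in + (C₀ − C_in) e^(−t/τ). Set C = 3.658 and solve for t:
e^(−t/τ) = (C − C_in)/(C₀ − C_in) = (3.658 − 4.215)/(0.2345 − 4.215) = 0.139932
t = −τ ln(…) = 35.4430 × 1.96660 = 69.7022 min.

69.70 min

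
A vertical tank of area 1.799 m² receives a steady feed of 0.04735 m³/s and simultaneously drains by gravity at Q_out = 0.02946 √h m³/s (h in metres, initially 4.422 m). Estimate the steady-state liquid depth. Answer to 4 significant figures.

2.583 m

Accumulation of liquid (constant cross-section A): A dh/dt = Q_in − 0.02946 √h. At steady state dh/dt = 0:
Q_in = 0.02946 √h_ss ⇒ √h_ss = 0.04735/0.02946 = 1.60726.
h_ss = 1.60726² = 2.58330 m. (Since h₀ = 4.422 m > h_ss, the level will fall toward this value.)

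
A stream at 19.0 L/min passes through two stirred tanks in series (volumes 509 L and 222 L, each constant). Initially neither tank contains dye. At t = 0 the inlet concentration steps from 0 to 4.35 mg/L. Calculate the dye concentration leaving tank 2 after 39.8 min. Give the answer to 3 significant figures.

Each tank obeys Vᵢ dCᵢ/dt = Q(Cᵢ₋₁ − Cᵢ), so τᵢ = Vᵢ/Q.
τ₁ = 509/19.0 = 26.789 min; τ₂ = 222/19.0 = 11.684 min.
Solving the cascade with C₁(0)=C₂(0)=0 gives C₂(t) = C_in[1 − (τ₁ e^(−t/τ₁) − τ₂ e^(−t/τ₂))/(τ₁ − τ₂)].
At t = 39.8: e^(−t/τ₁) = 0.22635, e^(−t/τ₂) = 0.033163.
C₂ = 4.35·[1 − (26.789·0.22635 − 11.684·0.033163)/(15.105)] = 4.35·0.62421 = 2.7153 mg/L.

2.72 mg/L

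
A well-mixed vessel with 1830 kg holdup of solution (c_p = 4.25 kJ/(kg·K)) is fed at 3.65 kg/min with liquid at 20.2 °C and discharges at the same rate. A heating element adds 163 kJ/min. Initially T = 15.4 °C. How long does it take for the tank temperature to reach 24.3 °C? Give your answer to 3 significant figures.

M c_p dT/dt = ṁ c_p (T_in − T) + Q̇.
τ = M/ṁ = 501.37 min; T_ss = T_in + Q̇/(ṁ c_p) = 30.708 °C.
T(t) = T_ss + (T₀ − T_ss) e^(−t/τ). Set T = 24.3:
e^(−t/τ) = (24.3 − 30.708)/(15.4 − 30.708) = 0.41859
t = −501.37 · ln(0.41859) = 436.62 min.

437 min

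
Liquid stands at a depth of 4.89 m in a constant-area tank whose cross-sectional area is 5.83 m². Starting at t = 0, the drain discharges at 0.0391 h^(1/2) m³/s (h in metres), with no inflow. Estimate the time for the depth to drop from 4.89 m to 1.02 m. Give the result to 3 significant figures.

358 s

A dh/dt = −Q_out = −0.0391 √h.
Separate and integrate: 2(√h − √h₀) = −(0.0391/A) t.
t = 2A(√h₀ − √h)/0.0391 = 2·5.83·(√4.89 − √1.02)/0.0391
  = 11.660 × (2.2113 − 1.0100) / 0.0391 = 358.26 s.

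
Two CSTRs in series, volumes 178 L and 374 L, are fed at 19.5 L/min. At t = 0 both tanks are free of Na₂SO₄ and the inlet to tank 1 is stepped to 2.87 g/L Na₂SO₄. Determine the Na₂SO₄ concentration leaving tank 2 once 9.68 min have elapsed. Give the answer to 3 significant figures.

0.467 g/L

Species balance on tank i: dCᵢ/dt = (Cᵢ₋₁ − Cᵢ)/τᵢ with τᵢ = Vᵢ/Q.
τ₁ = 178/19.5 = 9.1282 min; τ₂ = 374/19.5 = 19.179 min.
Tank 1: C₁ = C_in(1 − e^(−t/τ₁)). Tank 2 (τ₁ ≠ τ₂): C₂ = C_in[1 − (τ₁ e^(−t/τ₁) − τ₂ e^(−t/τ₂))/(τ₁ − τ₂)].
At t = 9.68: e^(−t/τ₁) = 0.34630, e^(−t/τ₂) = 0.60368.
C₂ = 2.87·[1 − (9.1282·0.34630 − 19.179·0.60368)/(-10.051)] = 2.87·0.16257 = 0.46658 g/L.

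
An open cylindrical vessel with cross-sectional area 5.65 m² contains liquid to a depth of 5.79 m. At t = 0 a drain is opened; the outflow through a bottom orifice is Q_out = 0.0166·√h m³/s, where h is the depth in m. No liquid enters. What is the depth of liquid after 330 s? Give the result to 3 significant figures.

With no inflow, A dh/dt = −0.0166 √h.
This is separable: 2 d(√h)/dt = −0.0166/A, so √h = √h₀ − (0.0166/(2A)) t.
√h = √5.79 − 0.0166·330/(2·5.65) = 2.4062 − 0.48478 = 1.9215.
h = 1.9215² = 3.6920 m.

3.69 m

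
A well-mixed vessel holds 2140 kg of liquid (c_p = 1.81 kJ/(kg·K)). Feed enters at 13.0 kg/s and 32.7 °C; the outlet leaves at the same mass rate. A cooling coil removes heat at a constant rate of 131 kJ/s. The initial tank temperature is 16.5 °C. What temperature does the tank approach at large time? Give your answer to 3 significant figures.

M c_p dT/dt = ṁ c_p (T_in − T) − Q̇.
At steady state dT/dt = 0 ⇒ T_ss = T_in − Q̇/(ṁ c_p) = 32.7 − 131/(13.0·1.81) = 27.133 °C.

27.1 °C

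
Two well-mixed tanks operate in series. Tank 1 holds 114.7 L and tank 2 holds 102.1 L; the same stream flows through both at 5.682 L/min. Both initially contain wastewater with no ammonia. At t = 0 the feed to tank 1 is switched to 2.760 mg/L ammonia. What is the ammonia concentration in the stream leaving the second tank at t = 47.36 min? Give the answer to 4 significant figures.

Each tank obeys Vᵢ dCᵢ/dt = Q(Cᵢ₋₁ − Cᵢ), so τᵢ = Vᵢ/Q.
τ₁ = 114.7/5.682 = 20.1866 min; τ₂ = 102.1/5.682 = 17.9690 min.
Solving the cascade with C₁(0)=C₂(0)=0 gives C₂(t) = C_in[1 − (τ₁ e^(−t/τ₁) − τ₂ e^(−t/τ₂))/(τ₁ − τ₂)].
At t = 47.36: e^(−t/τ₁) = 0.0957403, e^(−t/τ₂) = 0.0716726.
C₂ = 2.760·[1 − (20.1866·0.0957403 − 17.9690·0.0716726)/(2.21753)] = 2.760·0.709235 = 1.95749 mg/L.

1.957 mg/L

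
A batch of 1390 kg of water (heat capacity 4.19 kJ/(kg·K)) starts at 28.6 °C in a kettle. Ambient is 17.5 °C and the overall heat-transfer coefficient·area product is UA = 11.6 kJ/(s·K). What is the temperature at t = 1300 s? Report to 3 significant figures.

Energy balance: M c_p dT/dt = −UA(T − T_amb).
dT/dt = (T_ss − T)/τ with T_ss = T_amb = 17.500 °C, τ = M c_p/UA = 1390·4.19/11.6 = 502.08 s.
Integrating: T(t) = T_ss + (T₀ − T_ss) e^(−t/τ).
T(1300) = 17.500 + (11.100)·0.075077 = 18.333 °C.

18.3 °C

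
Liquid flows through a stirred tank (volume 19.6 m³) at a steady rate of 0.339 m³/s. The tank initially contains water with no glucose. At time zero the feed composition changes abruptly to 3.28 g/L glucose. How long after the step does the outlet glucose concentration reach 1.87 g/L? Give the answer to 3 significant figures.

Species balance: V dC/dt = Q(C_in − C) ⇒ τ = V/Q = 57.817 s.
C(t) = C_in + (C₀ − C_in) e^(−t/τ). Set C = 1.87 and solve for t:
e^(−t/τ) = (C − C_in)/(C₀ − C_in) = (1.87 − 3.28)/(0 − 3.28) = 0.42988
t = −τ ln(…) = 57.817 × 0.84425 = 48.812 s.

48.8 s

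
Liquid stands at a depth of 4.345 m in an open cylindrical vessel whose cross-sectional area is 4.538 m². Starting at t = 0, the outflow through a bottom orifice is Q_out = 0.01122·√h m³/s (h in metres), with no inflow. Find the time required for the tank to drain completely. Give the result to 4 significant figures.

With no inflow, A dh/dt = −0.01122 √h.
This is separable: 2 d(√h)/dt = −0.01122/A, so √h = √h₀ − (0.01122/(2A)) t.
Set h = 0: 2√h₀ = (0.01122/A) t_empty ⇒ t_empty = 2A√h₀/0.01122.
t_empty = 2·4.538·√4.345/0.01122 = 9.07600·2.08447/0.01122 = 1686.15 s.

1686 s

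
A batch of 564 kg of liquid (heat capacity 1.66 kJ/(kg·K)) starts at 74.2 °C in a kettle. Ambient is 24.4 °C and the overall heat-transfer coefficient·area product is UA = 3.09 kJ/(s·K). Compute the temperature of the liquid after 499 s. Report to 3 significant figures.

34.0 °C

M c_p dT/dt = −UA(T − T_amb).
dT/dt = (T_ss − T)/τ with T_ss = T_amb = 24.400 °C, τ = M c_p/UA = 564·1.66/3.09 = 302.99 s.
Solution: T(t) = T_ss + (T₀ − T_ss) e^(−t/τ).
T(499) = 24.400 + (49.800)·0.19264 = 33.994 °C.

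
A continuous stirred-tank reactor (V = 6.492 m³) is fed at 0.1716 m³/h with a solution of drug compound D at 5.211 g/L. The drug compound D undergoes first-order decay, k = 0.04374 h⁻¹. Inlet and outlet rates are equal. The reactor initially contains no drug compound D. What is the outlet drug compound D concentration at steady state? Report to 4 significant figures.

Accumulation = in − out − consumed: V dC/dt = Q C_in − Q C − k V C.
At steady state: 0 = Q C_in − (Q + kV) C_ss, so C_ss = Q C_in/(Q + kV).
C_ss = 0.1716·5.211/(0.1716 + 0.04374·6.492) = 0.894208/0.455560 = 1.96288 g/L.

1.963 g/L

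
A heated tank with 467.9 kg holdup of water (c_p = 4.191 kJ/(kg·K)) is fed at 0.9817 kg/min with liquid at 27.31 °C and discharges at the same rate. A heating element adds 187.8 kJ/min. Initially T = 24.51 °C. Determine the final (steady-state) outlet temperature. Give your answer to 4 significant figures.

72.96 °C

First-law balance (no shaft work): M c_p dT/dt = ṁ c_p (T_in − T) + 187.8.
At steady state dT/dt = 0 ⇒ T_ss = T_in + Q̇/(ṁ c_p) = 27.31 + 187.8/(0.9817·4.191) = 72.9556 °C.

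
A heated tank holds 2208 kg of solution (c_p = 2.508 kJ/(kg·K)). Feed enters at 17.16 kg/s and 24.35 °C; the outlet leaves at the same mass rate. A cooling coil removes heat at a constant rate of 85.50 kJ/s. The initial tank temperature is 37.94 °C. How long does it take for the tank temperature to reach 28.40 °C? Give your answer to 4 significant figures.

M c_p dT/dt = ṁ c_p (T_in − T) − Q̇.
τ = M/ṁ = 128.671 s; T_ss = T_in − Q̇/(ṁ c_p) = 22.3634 °C.
T(t) = T_ss + (T₀ − T_ss) e^(−t/τ). Set T = 28.40:
e^(−t/τ) = (28.40 − 22.3634)/(37.94 − 22.3634) = 0.387545
t = −128.671 · ln(0.387545) = 121.971 s.

122.0 s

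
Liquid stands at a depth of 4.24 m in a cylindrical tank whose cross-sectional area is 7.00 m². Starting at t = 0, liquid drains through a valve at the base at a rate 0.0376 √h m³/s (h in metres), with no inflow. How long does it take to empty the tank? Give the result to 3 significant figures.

767 s

With no inflow, A dh/dt = −0.0376 √h.
This is separable: 2 d(√h)/dt = −0.0376/A, so √h = √h₀ − (0.0376/(2A)) t.
Tank is empty when √h = 0: t_empty = 2A√h₀/0.0376.
t_empty = 2·7.00·√4.24/0.0376 = 14.000·2.0591/0.0376 = 766.70 s.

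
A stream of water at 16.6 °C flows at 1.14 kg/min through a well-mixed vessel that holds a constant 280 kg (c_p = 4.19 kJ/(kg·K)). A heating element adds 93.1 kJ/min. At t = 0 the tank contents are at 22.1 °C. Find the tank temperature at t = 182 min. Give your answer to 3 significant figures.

Heat balance on the well-mixed liquid: M c_p dT/dt = ṁ c_p (T_in − T) + 93.1.
Rearrange: dT/dt = (T_ss − T)/τ with τ = M/ṁ = 245.61 min and T_ss = T_in + Q̇/(ṁ c_p) = 36.091 °C.
Solution: T(t) = T_ss + (T₀ − T_ss) e^(−t/τ).
T(182) = 36.091 + (-13.991)·e^(−182/245.61) = 36.091 + (-13.991)·0.47664 = 29.422 °C.

29.4 °C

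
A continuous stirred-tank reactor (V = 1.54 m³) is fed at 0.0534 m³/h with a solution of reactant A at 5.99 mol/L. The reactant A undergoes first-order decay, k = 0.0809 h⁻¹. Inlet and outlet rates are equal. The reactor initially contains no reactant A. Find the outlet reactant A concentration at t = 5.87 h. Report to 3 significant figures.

0.885 mol/L

Accumulation = in − out − consumed: V dC/dt = Q C_in − Q C − k V C.
dC/dt = (Q/V) C_in − (Q/V + k) C; effective rate a = Q/V + k = 0.034675 + 0.0809 = 0.11558 h⁻¹.
C_ss = Q C_in/(Q + kV) = 1.7971 mol/L; C(t) = C_ss + (C₀ − C_ss) e^(−a t).
C(5.87) = 1.7971 + (-1.7971)·e^(−0.11558·5.87) = 1.7971 + (-1.7971)·0.50741 = 0.88525 mol/L.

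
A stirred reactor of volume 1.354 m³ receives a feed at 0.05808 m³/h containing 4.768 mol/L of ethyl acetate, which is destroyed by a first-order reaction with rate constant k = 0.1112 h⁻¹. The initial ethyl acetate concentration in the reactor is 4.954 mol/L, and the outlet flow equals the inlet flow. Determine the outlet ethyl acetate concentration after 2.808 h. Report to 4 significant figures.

3.680 mol/L

Accumulation = in − out − consumed: V dC/dt = Q C_in − Q C − k V C.
dC/dt = (Q/V) C_in − (Q/V + k) C; effective rate a = Q/V + k = 0.0428951 + 0.1112 = 0.154095 h⁻¹.
C_ss = Q C_in/(Q + kV) = 1.32726 mol/L; C(t) = C_ss + (C₀ − C_ss) e^(−a t).
C(2.808) = 1.32726 + (3.62674)·e^(−0.154095·2.808) = 1.32726 + (3.62674)·0.648756 = 3.68013 mol/L.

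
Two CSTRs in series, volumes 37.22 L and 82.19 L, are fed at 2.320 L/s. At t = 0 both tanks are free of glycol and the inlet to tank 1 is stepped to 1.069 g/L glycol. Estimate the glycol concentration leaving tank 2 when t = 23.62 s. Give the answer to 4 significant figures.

0.2689 g/L

Time constants: τᵢ = Vᵢ/Q for each well-mixed tank.
τ₁ = 37.22/2.320 = 16.0431 s; τ₂ = 82.19/2.320 = 35.4267 s.
Tank 1: C₁ = C_in(1 − e^(−t/τ₁)). Tank 2 (τ₁ ≠ τ₂): C₂ = C_in[1 − (τ₁ e^(−t/τ₁) − τ₂ e^(−t/τ₂))/(τ₁ − τ₂)].
At t = 23.62: e^(−t/τ₁) = 0.229401, e^(−t/τ₂) = 0.513385.
C₂ = 1.069·[1 − (16.0431·0.229401 − 35.4267·0.513385)/(-19.3836)] = 1.069·0.251571 = 0.268930 g/L.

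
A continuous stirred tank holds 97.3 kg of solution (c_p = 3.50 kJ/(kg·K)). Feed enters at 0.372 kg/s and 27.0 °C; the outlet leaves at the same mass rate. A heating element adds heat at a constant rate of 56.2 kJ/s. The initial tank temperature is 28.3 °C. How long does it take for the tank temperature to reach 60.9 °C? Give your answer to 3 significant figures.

First-law balance (no shaft work): M c_p dT/dt = ṁ c_p (T_in − T) + 56.2.
τ = M/ṁ = 261.56 s; T_ss = T_in + Q̇/(ṁ c_p) = 70.164 °C.
T(t) = T_ss + (T₀ − T_ss) e^(−t/τ). Set T = 60.9:
e^(−t/τ) = (60.9 − 70.164)/(28.3 − 70.164) = 0.22129
t = −261.56 · ln(0.22129) = 394.50 s.

394 s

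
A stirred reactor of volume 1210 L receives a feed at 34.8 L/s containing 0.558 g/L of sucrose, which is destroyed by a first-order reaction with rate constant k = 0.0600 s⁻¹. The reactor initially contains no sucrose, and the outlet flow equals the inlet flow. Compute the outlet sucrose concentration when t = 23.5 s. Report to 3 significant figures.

0.158 g/L

Accumulation = in − out − consumed: V dC/dt = Q C_in − Q C − k V C.
This is linear with rate a = Q/V + k = 0.088760 s⁻¹.
C_ss = Q C_in/(Q + kV) = 0.18080 g/L; C(t) = C_ss + (C₀ − C_ss) e^(−a t).
C(23.5) = 0.18080 + (-0.18080)·e^(−0.088760·23.5) = 0.18080 + (-0.18080)·0.12420 = 0.15835 g/L.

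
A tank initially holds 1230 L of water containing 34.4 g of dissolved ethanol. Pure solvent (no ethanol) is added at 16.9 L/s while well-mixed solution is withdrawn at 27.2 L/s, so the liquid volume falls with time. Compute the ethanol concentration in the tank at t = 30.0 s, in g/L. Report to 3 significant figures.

0.0174 g/L

Let m(t) be the amount of ethanol. Volume: V(t) = V₀ + (Q_in − Q_out) t = 1230 − 10.300 t; V(30.0) = 921.00 L.
Solute balance: dm/dt = 0 − Q_out C = −Q_out m/V(t).
Separate: dm/m = −Q_out dt/V(t) ⇒ ln(m/m₀) = −(Q_out/(Q_in−Q_out)) ln(V/V₀).
m = m₀ (V₀/V)^(Q_out/(Q_in−Q_out)) = 34.4 × (1230/921.00)^(-2.6408) = 16.023 g.
C = m/V = 16.023/921.00 = 0.017398 g/L.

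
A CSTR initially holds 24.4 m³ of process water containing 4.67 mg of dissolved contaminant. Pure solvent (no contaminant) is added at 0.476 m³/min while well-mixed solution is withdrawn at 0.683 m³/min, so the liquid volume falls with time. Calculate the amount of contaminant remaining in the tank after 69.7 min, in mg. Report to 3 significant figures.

Total volume: dV/dt = Q_in − Q_out = -0.20700 m³/min, so V(t) = 24.4 − 0.20700 t and V(69.7) = 9.9721 m³.
Species balance (pure solvent in): dm/dt = −Q_out · m/V(t).
dm/m = −Q_out dt/(V₀ − 0.20700 t); integrating gives ln(m/m₀) = −(Q_out/(Q_in−Q_out)) ln(V/V₀).
m = m₀ (V₀/V)^(Q_out/(Q_in−Q_out)) = 4.67 × (24.4/9.9721)^(-3.2995) = 0.24385 mg.

0.244 mg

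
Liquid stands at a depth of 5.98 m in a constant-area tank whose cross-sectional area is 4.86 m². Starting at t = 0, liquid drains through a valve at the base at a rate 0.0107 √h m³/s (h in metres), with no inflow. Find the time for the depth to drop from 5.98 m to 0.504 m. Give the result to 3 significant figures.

A dh/dt = −Q_out = −0.0107 √h.
∫ h^(−1/2) dh = −(0.0107/A) ∫ dt, giving 2√h = 2√h₀ − (0.0107/A) t.
t = 2A(√h₀ − √h)/0.0107 = 2·4.86·(√5.98 − √0.504)/0.0107
  = 9.7200 × (2.4454 − 0.70993) / 0.0107 = 1576.5 s.

1580 s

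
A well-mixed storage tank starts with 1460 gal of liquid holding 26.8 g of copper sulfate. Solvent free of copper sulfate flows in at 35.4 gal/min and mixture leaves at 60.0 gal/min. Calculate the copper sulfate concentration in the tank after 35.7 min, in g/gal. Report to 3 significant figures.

0.00488 g/gal

Total volume: dV/dt = Q_in − Q_out = -24.600 gal/min, so V(t) = 1460 − 24.600 t and V(35.7) = 581.78 gal.
No copper sulfate enters, so dm/dt = −Q_out · (m/V).
Separate: dm/m = −Q_out dt/V(t) ⇒ ln(m/m₀) = −(Q_out/(Q_in−Q_out)) ln(V/V₀).
m = m₀ (V₀/V)^(Q_out/(Q_in−Q_out)) = 26.8 × (1460/581.78)^(-2.4390) = 2.8413 g.
C = m/V = 2.8413/581.78 = 0.0048838 g/gal.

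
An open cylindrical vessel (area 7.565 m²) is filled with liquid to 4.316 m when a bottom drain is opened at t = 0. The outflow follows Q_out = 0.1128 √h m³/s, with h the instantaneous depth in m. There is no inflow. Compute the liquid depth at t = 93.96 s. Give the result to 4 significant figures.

A dh/dt = −Q_out = −0.1128 √h.
This is separable: 2 d(√h)/dt = −0.1128/A, so √h = √h₀ − (0.1128/(2A)) t.
√h = √4.316 − 0.1128·93.96/(2·7.565) = 2.07750 − 0.700508 = 1.37699.
h = 1.37699² = 1.89610 m.

1.896 m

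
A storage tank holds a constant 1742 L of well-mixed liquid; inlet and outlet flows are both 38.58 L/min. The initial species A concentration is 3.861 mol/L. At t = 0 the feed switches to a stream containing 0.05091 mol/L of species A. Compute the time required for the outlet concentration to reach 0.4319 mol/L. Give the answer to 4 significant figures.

Species balance: V dC/dt = Q(C_in − C) ⇒ τ = V/Q = 45.1529 min.
C(t) = C_in + (C₀ − C_in) e^(−t/τ). Set C = 0.4319 and solve for t:
e^(−t/τ) = (C − C_in)/(C₀ − C_in) = (0.4319 − 0.05091)/(3.861 − 0.05091) = 0.0999950
t = −τ ln(…) = 45.1529 × 2.30263 = 103.971 min.

104.0 min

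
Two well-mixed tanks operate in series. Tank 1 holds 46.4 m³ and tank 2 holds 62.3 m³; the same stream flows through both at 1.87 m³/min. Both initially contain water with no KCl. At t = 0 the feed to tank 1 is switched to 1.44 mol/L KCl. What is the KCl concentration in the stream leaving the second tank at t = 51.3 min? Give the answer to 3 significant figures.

0.762 mol/L

Time constants: τᵢ = Vᵢ/Q for each well-mixed tank.
τ₁ = 46.4/1.87 = 24.813 min; τ₂ = 62.3/1.87 = 33.316 min.
Tank 1: C₁ = C_in(1 − e^(−t/τ₁)). Tank 2 (τ₁ ≠ τ₂): C₂ = C_in[1 − (τ₁ e^(−t/τ₁) − τ₂ e^(−t/τ₂))/(τ₁ − τ₂)].
At t = 51.3: e^(−t/τ₁) = 0.12650, e^(−t/τ₂) = 0.21442.
C₂ = 1.44·[1 − (24.813·0.12650 − 33.316·0.21442)/(-8.5027)] = 1.44·0.52903 = 0.76180 mol/L.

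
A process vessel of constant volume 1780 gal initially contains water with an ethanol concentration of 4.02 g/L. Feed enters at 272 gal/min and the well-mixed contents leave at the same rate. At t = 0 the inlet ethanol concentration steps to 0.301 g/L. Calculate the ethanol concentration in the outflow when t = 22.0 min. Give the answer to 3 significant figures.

0.430 g/L

Transient balance on the dissolved component: V dC/dt = Q(C_in − C).
Rewrite as dC/dt + C/τ = C_in/τ, τ = V/Q = 6.5441 min.
Integrating: C(t) = C_in + (C₀ − C_in) e^(−t/τ).
C(22.0) = 0.301 + (4.02 − 0.301)·e^(−22.0/6.5441) = 0.301 + (3.7190)·0.034673 = 0.42995 g/L.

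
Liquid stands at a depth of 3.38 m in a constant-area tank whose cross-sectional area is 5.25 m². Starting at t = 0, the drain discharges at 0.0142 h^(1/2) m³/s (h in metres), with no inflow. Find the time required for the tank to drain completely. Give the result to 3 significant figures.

A dh/dt = −Q_out = −0.0142 √h.
∫ h^(−1/2) dh = −(0.0142/A) ∫ dt, giving 2√h = 2√h₀ − (0.0142/A) t.
Tank is empty when √h = 0: t_empty = 2A√h₀/0.0142.
t_empty = 2·5.25·√3.38/0.0142 = 10.500·1.8385/0.0142 = 1359.4 s.

1360 s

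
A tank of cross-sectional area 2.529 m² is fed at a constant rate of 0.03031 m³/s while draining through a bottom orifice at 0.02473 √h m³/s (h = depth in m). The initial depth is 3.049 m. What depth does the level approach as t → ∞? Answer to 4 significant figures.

Level balance: A dh/dt = 0.03031 − 0.02473 √h. Setting dh/dt = 0:
Q_in = 0.02473 √h_ss ⇒ √h_ss = 0.03031/0.02473 = 1.22564.
h_ss = 1.22564² = 1.50219 m. (Since h₀ = 3.049 m > h_ss, the level will fall toward this value.)

1.502 m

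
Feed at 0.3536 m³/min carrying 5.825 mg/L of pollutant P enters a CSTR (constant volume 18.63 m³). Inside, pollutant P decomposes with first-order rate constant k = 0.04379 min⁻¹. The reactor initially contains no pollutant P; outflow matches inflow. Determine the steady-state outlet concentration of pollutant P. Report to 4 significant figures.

Accumulation = in − out − consumed: V dC/dt = Q C_in − Q C − k V C.
Steady state (dC/dt = 0): C_ss = Q C_in/(Q + kV) = C_in/(1 + kV/Q).
C_ss = 0.3536·5.825/(0.3536 + 0.04379·18.63) = 2.05972/1.16941 = 1.76134 mg/L.

1.761 mg/L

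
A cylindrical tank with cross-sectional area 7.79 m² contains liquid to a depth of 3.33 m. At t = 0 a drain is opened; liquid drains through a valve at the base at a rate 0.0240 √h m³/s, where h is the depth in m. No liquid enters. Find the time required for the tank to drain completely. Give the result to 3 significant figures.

A dh/dt = −Q_out = −0.0240 √h.
∫ h^(−1/2) dh = −(0.0240/A) ∫ dt, giving 2√h = 2√h₀ − (0.0240/A) t.
Tank is empty when √h = 0: t_empty = 2A√h₀/0.0240.
t_empty = 2·7.79·√3.33/0.0240 = 15.580·1.8248/0.0240 = 1184.6 s.

1180 s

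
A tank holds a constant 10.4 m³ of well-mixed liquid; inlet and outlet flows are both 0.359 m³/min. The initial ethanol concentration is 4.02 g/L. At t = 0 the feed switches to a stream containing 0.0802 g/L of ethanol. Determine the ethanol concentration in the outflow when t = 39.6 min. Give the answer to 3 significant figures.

1.08 g/L

Mass balance on the solute (V constant): V dC/dt = Q(C_in − C).
So dC/dt = (C_in − C)/τ with τ = V/Q = 10.4/0.359 = 28.969 min.
Integrating: C(t) = C_in + (C₀ − C_in) e^(−t/τ).
C(39.6) = 0.0802 + (4.02 − 0.0802)·e^(−39.6/28.969) = 0.0802 + (3.9398)·0.25488 = 1.0844 g/L.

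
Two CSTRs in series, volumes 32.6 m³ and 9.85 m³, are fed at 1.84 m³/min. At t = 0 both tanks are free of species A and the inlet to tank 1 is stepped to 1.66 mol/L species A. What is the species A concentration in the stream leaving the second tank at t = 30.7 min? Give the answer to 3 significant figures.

1.24 mol/L

Time constants: τᵢ = Vᵢ/Q for each well-mixed tank.
τ₁ = 32.6/1.84 = 17.717 min; τ₂ = 9.85/1.84 = 5.3533 min.
Solving the cascade with C₁(0)=C₂(0)=0 gives C₂(t) = C_in[1 − (τ₁ e^(−t/τ₁) − τ₂ e^(−t/τ₂))/(τ₁ − τ₂)].
At t = 30.7: e^(−t/τ₁) = 0.17680, e^(−t/τ₂) = 0.0032315.
C₂ = 1.66·[1 − (17.717·0.17680 − 5.3533·0.0032315)/(12.364)] = 1.66·0.74806 = 1.2418 mol/L.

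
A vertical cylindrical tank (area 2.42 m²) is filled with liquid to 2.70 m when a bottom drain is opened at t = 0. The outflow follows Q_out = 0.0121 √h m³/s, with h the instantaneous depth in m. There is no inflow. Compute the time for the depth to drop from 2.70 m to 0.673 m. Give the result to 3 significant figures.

A dh/dt = −Q_out = −0.0121 √h.
This is separable: 2 d(√h)/dt = −0.0121/A, so √h = √h₀ − (0.0121/(2A)) t.
t = 2A(√h₀ − √h)/0.0121 = 2·2.42·(√2.70 − √0.673)/0.0121
  = 4.8400 × (1.6432 − 0.82037) / 0.0121 = 329.12 s.

329 s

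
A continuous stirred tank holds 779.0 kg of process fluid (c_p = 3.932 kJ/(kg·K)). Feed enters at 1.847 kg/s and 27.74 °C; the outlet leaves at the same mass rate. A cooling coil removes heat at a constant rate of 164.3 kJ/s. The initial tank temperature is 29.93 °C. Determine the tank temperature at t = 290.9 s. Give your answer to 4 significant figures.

17.57 °C

Unsteady energy balance on the tank contents: M c_p dT/dt = ṁ c_p (T_in − T) − 164.3.
Rearrange: dT/dt = (T_ss − T)/τ with τ = M/ṁ = 421.765 s and T_ss = T_in − Q̇/(ṁ c_p) = 5.11664 °C.
T approaches T_ss exponentially: T(t) = T_ss + (T₀ − T_ss) e^(−t/τ).
T(290.9) = 5.11664 + (24.8134)·e^(−290.9/421.765) = 5.11664 + (24.8134)·0.501716 = 17.5659 °C.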